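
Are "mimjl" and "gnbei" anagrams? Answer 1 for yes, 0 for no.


Strings: "mimjl", "gnbei"
Sorted first:  ijlmm
Sorted second: begin
Differ at position 0: 'i' vs 'b' => not anagrams

0


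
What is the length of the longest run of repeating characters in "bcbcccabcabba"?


Input: "bcbcccabcabba"
Scanning for longest run:
  Position 1 ('c'): new char, reset run to 1
  Position 2 ('b'): new char, reset run to 1
  Position 3 ('c'): new char, reset run to 1
  Position 4 ('c'): continues run of 'c', length=2
  Position 5 ('c'): continues run of 'c', length=3
  Position 6 ('a'): new char, reset run to 1
  Position 7 ('b'): new char, reset run to 1
  Position 8 ('c'): new char, reset run to 1
  Position 9 ('a'): new char, reset run to 1
  Position 10 ('b'): new char, reset run to 1
  Position 11 ('b'): continues run of 'b', length=2
  Position 12 ('a'): new char, reset run to 1
Longest run: 'c' with length 3

3


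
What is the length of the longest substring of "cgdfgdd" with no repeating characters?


Input: "cgdfgdd"
Sliding window (track last position of each char):
  Position 0 ('c'): window [0,0] length 1 -- new best
  Position 1 ('g'): window [0,1] length 2 -- new best
  Position 2 ('d'): window [0,2] length 3 -- new best
  Position 3 ('f'): window [0,3] length 4 -- new best
  Position 4 ('g'): repeat (last at 1), move window start to 2
  Position 4 ('g'): window [2,4] length 3
  Position 5 ('d'): repeat (last at 2), move window start to 3
  Position 5 ('d'): window [3,5] length 3
  Position 6 ('d'): repeat (last at 5), move window start to 6
  Position 6 ('d'): window [6,6] length 1
Longest substring with no repeats: "cgdf" with length 4

4


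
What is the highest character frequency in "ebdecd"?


Input: ebdecd
Character counts:
  'b': 1
  'c': 1
  'd': 2
  'e': 2
Maximum frequency: 2

2


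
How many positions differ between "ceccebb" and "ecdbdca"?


Comparing "ceccebb" and "ecdbdca" position by position:
  Position 0: 'c' vs 'e' => DIFFER
  Position 1: 'e' vs 'c' => DIFFER
  Position 2: 'c' vs 'd' => DIFFER
  Position 3: 'c' vs 'b' => DIFFER
  Position 4: 'e' vs 'd' => DIFFER
  Position 5: 'b' vs 'c' => DIFFER
  Position 6: 'b' vs 'a' => DIFFER
Positions that differ: 7

7


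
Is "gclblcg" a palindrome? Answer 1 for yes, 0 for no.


Input: gclblcg
Reversed: gclblcg
  Compare pos 0 ('g') with pos 6 ('g'): match
  Compare pos 1 ('c') with pos 5 ('c'): match
  Compare pos 2 ('l') with pos 4 ('l'): match
Result: palindrome

1


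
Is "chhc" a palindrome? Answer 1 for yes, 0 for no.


Input: chhc
Reversed: chhc
  Compare pos 0 ('c') with pos 3 ('c'): match
  Compare pos 1 ('h') with pos 2 ('h'): match
Result: palindrome

1


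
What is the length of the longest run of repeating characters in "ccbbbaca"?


Input: "ccbbbaca"
Scanning for longest run:
  Position 1 ('c'): continues run of 'c', length=2
  Position 2 ('b'): new char, reset run to 1
  Position 3 ('b'): continues run of 'b', length=2
  Position 4 ('b'): continues run of 'b', length=3
  Position 5 ('a'): new char, reset run to 1
  Position 6 ('c'): new char, reset run to 1
  Position 7 ('a'): new char, reset run to 1
Longest run: 'b' with length 3

3


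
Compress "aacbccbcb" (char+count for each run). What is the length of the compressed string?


Input: aacbccbcb
Runs:
  'a' x 2 => "a2"
  'c' x 1 => "c1"
  'b' x 1 => "b1"
  'c' x 2 => "c2"
  'b' x 1 => "b1"
  'c' x 1 => "c1"
  'b' x 1 => "b1"
Compressed: "a2c1b1c2b1c1b1"
Compressed length: 14

14


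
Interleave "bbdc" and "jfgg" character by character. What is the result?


Interleaving "bbdc" and "jfgg":
  Position 0: 'b' from first, 'j' from second => "bj"
  Position 1: 'b' from first, 'f' from second => "bf"
  Position 2: 'd' from first, 'g' from second => "dg"
  Position 3: 'c' from first, 'g' from second => "cg"
Result: bjbfdgcg

bjbfdgcg


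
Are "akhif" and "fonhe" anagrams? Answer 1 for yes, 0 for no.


Strings: "akhif", "fonhe"
Sorted first:  afhik
Sorted second: efhno
Differ at position 0: 'a' vs 'e' => not anagrams

0


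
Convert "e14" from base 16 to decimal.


Input: "e14" in base 16
Positional expansion:
  Digit 'e' (value 14) x 16^2 = 3584
  Digit '1' (value 1) x 16^1 = 16
  Digit '4' (value 4) x 16^0 = 4
Sum = 3604

3604


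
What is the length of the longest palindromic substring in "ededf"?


Input: "ededf"
Checking substrings for palindromes:
  [0:3] "ede" (len 3) => palindrome
  [1:4] "ded" (len 3) => palindrome
Longest palindromic substring: "ede" with length 3

3


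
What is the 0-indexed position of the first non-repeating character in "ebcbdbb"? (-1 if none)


Input: ebcbdbb
Character frequencies:
  'b': 4
  'c': 1
  'd': 1
  'e': 1
Scanning left to right for freq == 1:
  Position 0 ('e'): unique! => answer = 0

0


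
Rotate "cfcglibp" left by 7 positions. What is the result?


Input: "cfcglibp", rotate left by 7
First 7 characters: "cfcglib"
Remaining characters: "p"
Concatenate remaining + first: "p" + "cfcglib" = "pcfcglib"

pcfcglib


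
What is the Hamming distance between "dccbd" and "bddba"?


Comparing "dccbd" and "bddba" position by position:
  Position 0: 'd' vs 'b' => differ
  Position 1: 'c' vs 'd' => differ
  Position 2: 'c' vs 'd' => differ
  Position 3: 'b' vs 'b' => same
  Position 4: 'd' vs 'a' => differ
Total differences (Hamming distance): 4

4


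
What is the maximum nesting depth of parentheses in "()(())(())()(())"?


Input: "()(())(())()(())"
Tracking depth:
  Position 0 '(': depth becomes 1
  Position 1 ')': depth becomes 0
  Position 2 '(': depth becomes 1
  Position 3 '(': depth becomes 2
  Position 4 ')': depth becomes 1
  Position 5 ')': depth becomes 0
  Position 6 '(': depth becomes 1
  Position 7 '(': depth becomes 2
  Position 8 ')': depth becomes 1
  Position 9 ')': depth becomes 0
  Position 10 '(': depth becomes 1
  Position 11 ')': depth becomes 0
  Position 12 '(': depth becomes 1
  Position 13 '(': depth becomes 2
  Position 14 ')': depth becomes 1
  Position 15 ')': depth becomes 0
Maximum depth reached: 2

2


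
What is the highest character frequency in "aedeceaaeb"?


Input: aedeceaaeb
Character counts:
  'a': 3
  'b': 1
  'c': 1
  'd': 1
  'e': 4
Maximum frequency: 4

4


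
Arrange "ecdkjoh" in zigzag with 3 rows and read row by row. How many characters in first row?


Zigzag "ecdkjoh" into 3 rows:
Placing characters:
  'e' => row 0
  'c' => row 1
  'd' => row 2
  'k' => row 1
  'j' => row 0
  'o' => row 1
  'h' => row 2
Rows:
  Row 0: "ej"
  Row 1: "cko"
  Row 2: "dh"
First row length: 2

2


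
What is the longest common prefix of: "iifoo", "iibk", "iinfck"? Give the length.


Words: iifoo, iibk, iinfck
  Position 0: all 'i' => match
  Position 1: all 'i' => match
  Position 2: ('f', 'b', 'n') => mismatch, stop
LCP = "ii" (length 2)

2


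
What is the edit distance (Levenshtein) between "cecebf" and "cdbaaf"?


Computing edit distance: "cecebf" -> "cdbaaf"
DP table:
           c    d    b    a    a    f
      0    1    2    3    4    5    6
  c   1    0    1    2    3    4    5
  e   2    1    1    2    3    4    5
  c   3    2    2    2    3    4    5
  e   4    3    3    3    3    4    5
  b   5    4    4    3    4    4    5
  f   6    5    5    4    4    5    4
Edit distance = dp[6][6] = 4

4


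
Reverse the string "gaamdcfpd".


Input: gaamdcfpd
Reading characters right to left:
  Position 8: 'd'
  Position 7: 'p'
  Position 6: 'f'
  Position 5: 'c'
  Position 4: 'd'
  Position 3: 'm'
  Position 2: 'a'
  Position 1: 'a'
  Position 0: 'g'
Reversed: dpfcdmaag

dpfcdmaag


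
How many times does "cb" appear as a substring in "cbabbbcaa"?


Searching for "cb" in "cbabbbcaa"
Scanning each position:
  Position 0: "cb" => MATCH
  Position 1: "ba" => no
  Position 2: "ab" => no
  Position 3: "bb" => no
  Position 4: "bb" => no
  Position 5: "bc" => no
  Position 6: "ca" => no
  Position 7: "aa" => no
Total occurrences: 1

1


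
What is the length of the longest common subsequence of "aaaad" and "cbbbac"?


LCS of "aaaad" and "cbbbac"
DP table:
           c    b    b    b    a    c
      0    0    0    0    0    0    0
  a   0    0    0    0    0    1    1
  a   0    0    0    0    0    1    1
  a   0    0    0    0    0    1    1
  a   0    0    0    0    0    1    1
  d   0    0    0    0    0    1    1
LCS length = dp[5][6] = 1

1


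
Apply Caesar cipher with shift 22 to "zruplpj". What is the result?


Caesar cipher: shift "zruplpj" by 22
  'z' (pos 25) + 22 = pos 21 = 'v'
  'r' (pos 17) + 22 = pos 13 = 'n'
  'u' (pos 20) + 22 = pos 16 = 'q'
  'p' (pos 15) + 22 = pos 11 = 'l'
  'l' (pos 11) + 22 = pos 7 = 'h'
  'p' (pos 15) + 22 = pos 11 = 'l'
  'j' (pos 9) + 22 = pos 5 = 'f'
Result: vnqlhlf

vnqlhlf


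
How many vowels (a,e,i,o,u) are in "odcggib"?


Input: odcggib
Checking each character:
  'o' at position 0: vowel (running total: 1)
  'd' at position 1: consonant
  'c' at position 2: consonant
  'g' at position 3: consonant
  'g' at position 4: consonant
  'i' at position 5: vowel (running total: 2)
  'b' at position 6: consonant
Total vowels: 2

2


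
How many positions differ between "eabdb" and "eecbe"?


Comparing "eabdb" and "eecbe" position by position:
  Position 0: 'e' vs 'e' => same
  Position 1: 'a' vs 'e' => DIFFER
  Position 2: 'b' vs 'c' => DIFFER
  Position 3: 'd' vs 'b' => DIFFER
  Position 4: 'b' vs 'e' => DIFFER
Positions that differ: 4

4


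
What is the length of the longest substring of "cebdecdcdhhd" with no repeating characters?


Input: "cebdecdcdhhd"
Sliding window (track last position of each char):
  Position 0 ('c'): window [0,0] length 1 -- new best
  Position 1 ('e'): window [0,1] length 2 -- new best
  Position 2 ('b'): window [0,2] length 3 -- new best
  Position 3 ('d'): window [0,3] length 4 -- new best
  Position 4 ('e'): repeat (last at 1), move window start to 2
  Position 4 ('e'): window [2,4] length 3
  Position 5 ('c'): window [2,5] length 4
  Position 6 ('d'): repeat (last at 3), move window start to 4
  Position 6 ('d'): window [4,6] length 3
  Position 7 ('c'): repeat (last at 5), move window start to 6
  Position 7 ('c'): window [6,7] length 2
  Position 8 ('d'): repeat (last at 6), move window start to 7
  Position 8 ('d'): window [7,8] length 2
  Position 9 ('h'): window [7,9] length 3
  Position 10 ('h'): repeat (last at 9), move window start to 10
  Position 10 ('h'): window [10,10] length 1
  Position 11 ('d'): window [10,11] length 2
Longest substring with no repeats: "cebd" with length 4

4


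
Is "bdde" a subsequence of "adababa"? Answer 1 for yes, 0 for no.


Check if "bdde" is a subsequence of "adababa"
Greedy scan:
  Position 0 ('a'): no match needed
  Position 1 ('d'): no match needed
  Position 2 ('a'): no match needed
  Position 3 ('b'): matches sub[0] = 'b'
  Position 4 ('a'): no match needed
  Position 5 ('b'): no match needed
  Position 6 ('a'): no match needed
Only matched 1/4 characters => not a subsequence

0


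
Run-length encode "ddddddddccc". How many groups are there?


Input: ddddddddccc
Scanning for consecutive runs:
  Group 1: 'd' x 8 (positions 0-7)
  Group 2: 'c' x 3 (positions 8-10)
Total groups: 2

2


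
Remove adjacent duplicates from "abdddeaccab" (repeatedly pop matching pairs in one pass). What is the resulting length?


Input: abdddeaccab
Stack-based adjacent duplicate removal:
  Read 'a': push. Stack: a
  Read 'b': push. Stack: ab
  Read 'd': push. Stack: abd
  Read 'd': matches stack top 'd' => pop. Stack: ab
  Read 'd': push. Stack: abd
  Read 'e': push. Stack: abde
  Read 'a': push. Stack: abdea
  Read 'c': push. Stack: abdeac
  Read 'c': matches stack top 'c' => pop. Stack: abdea
  Read 'a': matches stack top 'a' => pop. Stack: abde
  Read 'b': push. Stack: abdeb
Final stack: "abdeb" (length 5)

5


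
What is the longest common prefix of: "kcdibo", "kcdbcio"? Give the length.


Words: kcdibo, kcdbcio
  Position 0: all 'k' => match
  Position 1: all 'c' => match
  Position 2: all 'd' => match
  Position 3: ('i', 'b') => mismatch, stop
LCP = "kcd" (length 3)

3


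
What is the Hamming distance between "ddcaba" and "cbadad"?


Comparing "ddcaba" and "cbadad" position by position:
  Position 0: 'd' vs 'c' => differ
  Position 1: 'd' vs 'b' => differ
  Position 2: 'c' vs 'a' => differ
  Position 3: 'a' vs 'd' => differ
  Position 4: 'b' vs 'a' => differ
  Position 5: 'a' vs 'd' => differ
Total differences (Hamming distance): 6

6


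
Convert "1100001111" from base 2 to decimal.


Input: "1100001111" in base 2
Positional expansion:
  Digit '1' (value 1) x 2^9 = 512
  Digit '1' (value 1) x 2^8 = 256
  Digit '0' (value 0) x 2^7 = 0
  Digit '0' (value 0) x 2^6 = 0
  Digit '0' (value 0) x 2^5 = 0
  Digit '0' (value 0) x 2^4 = 0
  Digit '1' (value 1) x 2^3 = 8
  Digit '1' (value 1) x 2^2 = 4
  Digit '1' (value 1) x 2^1 = 2
  Digit '1' (value 1) x 2^0 = 1
Sum = 783

783


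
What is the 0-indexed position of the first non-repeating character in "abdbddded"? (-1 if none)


Input: abdbddded
Character frequencies:
  'a': 1
  'b': 2
  'd': 5
  'e': 1
Scanning left to right for freq == 1:
  Position 0 ('a'): unique! => answer = 0

0


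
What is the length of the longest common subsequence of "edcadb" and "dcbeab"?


LCS of "edcadb" and "dcbeab"
DP table:
           d    c    b    e    a    b
      0    0    0    0    0    0    0
  e   0    0    0    0    1    1    1
  d   0    1    1    1    1    1    1
  c   0    1    2    2    2    2    2
  a   0    1    2    2    2    3    3
  d   0    1    2    2    2    3    3
  b   0    1    2    3    3    3    4
LCS length = dp[6][6] = 4

4


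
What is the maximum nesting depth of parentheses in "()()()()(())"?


Input: "()()()()(())"
Tracking depth:
  Position 0 '(': depth becomes 1
  Position 1 ')': depth becomes 0
  Position 2 '(': depth becomes 1
  Position 3 ')': depth becomes 0
  Position 4 '(': depth becomes 1
  Position 5 ')': depth becomes 0
  Position 6 '(': depth becomes 1
  Position 7 ')': depth becomes 0
  Position 8 '(': depth becomes 1
  Position 9 '(': depth becomes 2
  Position 10 ')': depth becomes 1
  Position 11 ')': depth becomes 0
Maximum depth reached: 2

2


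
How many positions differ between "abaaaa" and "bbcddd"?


Comparing "abaaaa" and "bbcddd" position by position:
  Position 0: 'a' vs 'b' => DIFFER
  Position 1: 'b' vs 'b' => same
  Position 2: 'a' vs 'c' => DIFFER
  Position 3: 'a' vs 'd' => DIFFER
  Position 4: 'a' vs 'd' => DIFFER
  Position 5: 'a' vs 'd' => DIFFER
Positions that differ: 5

5


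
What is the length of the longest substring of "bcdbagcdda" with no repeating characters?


Input: "bcdbagcdda"
Sliding window (track last position of each char):
  Position 0 ('b'): window [0,0] length 1 -- new best
  Position 1 ('c'): window [0,1] length 2 -- new best
  Position 2 ('d'): window [0,2] length 3 -- new best
  Position 3 ('b'): repeat (last at 0), move window start to 1
  Position 3 ('b'): window [1,3] length 3
  Position 4 ('a'): window [1,4] length 4 -- new best
  Position 5 ('g'): window [1,5] length 5 -- new best
  Position 6 ('c'): repeat (last at 1), move window start to 2
  Position 6 ('c'): window [2,6] length 5
  Position 7 ('d'): repeat (last at 2), move window start to 3
  Position 7 ('d'): window [3,7] length 5
  Position 8 ('d'): repeat (last at 7), move window start to 8
  Position 8 ('d'): window [8,8] length 1
  Position 9 ('a'): window [8,9] length 2
Longest substring with no repeats: "cdbag" with length 5

5


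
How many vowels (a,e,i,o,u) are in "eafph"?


Input: eafph
Checking each character:
  'e' at position 0: vowel (running total: 1)
  'a' at position 1: vowel (running total: 2)
  'f' at position 2: consonant
  'p' at position 3: consonant
  'h' at position 4: consonant
Total vowels: 2

2


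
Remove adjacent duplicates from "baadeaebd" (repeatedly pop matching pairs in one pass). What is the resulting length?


Input: baadeaebd
Stack-based adjacent duplicate removal:
  Read 'b': push. Stack: b
  Read 'a': push. Stack: ba
  Read 'a': matches stack top 'a' => pop. Stack: b
  Read 'd': push. Stack: bd
  Read 'e': push. Stack: bde
  Read 'a': push. Stack: bdea
  Read 'e': push. Stack: bdeae
  Read 'b': push. Stack: bdeaeb
  Read 'd': push. Stack: bdeaebd
Final stack: "bdeaebd" (length 7)

7


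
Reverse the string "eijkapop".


Input: eijkapop
Reading characters right to left:
  Position 7: 'p'
  Position 6: 'o'
  Position 5: 'p'
  Position 4: 'a'
  Position 3: 'k'
  Position 2: 'j'
  Position 1: 'i'
  Position 0: 'e'
Reversed: popakjie

popakjie


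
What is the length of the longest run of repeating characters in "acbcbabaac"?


Input: "acbcbabaac"
Scanning for longest run:
  Position 1 ('c'): new char, reset run to 1
  Position 2 ('b'): new char, reset run to 1
  Position 3 ('c'): new char, reset run to 1
  Position 4 ('b'): new char, reset run to 1
  Position 5 ('a'): new char, reset run to 1
  Position 6 ('b'): new char, reset run to 1
  Position 7 ('a'): new char, reset run to 1
  Position 8 ('a'): continues run of 'a', length=2
  Position 9 ('c'): new char, reset run to 1
Longest run: 'a' with length 2

2


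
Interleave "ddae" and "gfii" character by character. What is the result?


Interleaving "ddae" and "gfii":
  Position 0: 'd' from first, 'g' from second => "dg"
  Position 1: 'd' from first, 'f' from second => "df"
  Position 2: 'a' from first, 'i' from second => "ai"
  Position 3: 'e' from first, 'i' from second => "ei"
Result: dgdfaiei

dgdfaiei


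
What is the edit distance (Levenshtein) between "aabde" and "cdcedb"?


Computing edit distance: "aabde" -> "cdcedb"
DP table:
           c    d    c    e    d    b
      0    1    2    3    4    5    6
  a   1    1    2    3    4    5    6
  a   2    2    2    3    4    5    6
  b   3    3    3    3    4    5    5
  d   4    4    3    4    4    4    5
  e   5    5    4    4    4    5    5
Edit distance = dp[5][6] = 5

5


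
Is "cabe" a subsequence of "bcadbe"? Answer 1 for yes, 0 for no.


Check if "cabe" is a subsequence of "bcadbe"
Greedy scan:
  Position 0 ('b'): no match needed
  Position 1 ('c'): matches sub[0] = 'c'
  Position 2 ('a'): matches sub[1] = 'a'
  Position 3 ('d'): no match needed
  Position 4 ('b'): matches sub[2] = 'b'
  Position 5 ('e'): matches sub[3] = 'e'
All 4 characters matched => is a subsequence

1


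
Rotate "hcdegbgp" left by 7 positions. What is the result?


Input: "hcdegbgp", rotate left by 7
First 7 characters: "hcdegbg"
Remaining characters: "p"
Concatenate remaining + first: "p" + "hcdegbg" = "phcdegbg"

phcdegbg


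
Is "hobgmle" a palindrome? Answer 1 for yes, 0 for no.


Input: hobgmle
Reversed: elmgboh
  Compare pos 0 ('h') with pos 6 ('e'): MISMATCH
  Compare pos 1 ('o') with pos 5 ('l'): MISMATCH
  Compare pos 2 ('b') with pos 4 ('m'): MISMATCH
Result: not a palindrome

0


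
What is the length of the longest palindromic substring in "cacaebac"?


Input: "cacaebac"
Checking substrings for palindromes:
  [0:3] "cac" (len 3) => palindrome
  [1:4] "aca" (len 3) => palindrome
Longest palindromic substring: "cac" with length 3

3


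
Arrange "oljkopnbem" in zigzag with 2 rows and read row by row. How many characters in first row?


Zigzag "oljkopnbem" into 2 rows:
Placing characters:
  'o' => row 0
  'l' => row 1
  'j' => row 0
  'k' => row 1
  'o' => row 0
  'p' => row 1
  'n' => row 0
  'b' => row 1
  'e' => row 0
  'm' => row 1
Rows:
  Row 0: "ojone"
  Row 1: "lkpbm"
First row length: 5

5


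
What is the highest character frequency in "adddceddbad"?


Input: adddceddbad
Character counts:
  'a': 2
  'b': 1
  'c': 1
  'd': 6
  'e': 1
Maximum frequency: 6

6


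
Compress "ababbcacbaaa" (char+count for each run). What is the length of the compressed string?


Input: ababbcacbaaa
Runs:
  'a' x 1 => "a1"
  'b' x 1 => "b1"
  'a' x 1 => "a1"
  'b' x 2 => "b2"
  'c' x 1 => "c1"
  'a' x 1 => "a1"
  'c' x 1 => "c1"
  'b' x 1 => "b1"
  'a' x 3 => "a3"
Compressed: "a1b1a1b2c1a1c1b1a3"
Compressed length: 18

18


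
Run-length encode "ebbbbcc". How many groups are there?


Input: ebbbbcc
Scanning for consecutive runs:
  Group 1: 'e' x 1 (positions 0-0)
  Group 2: 'b' x 4 (positions 1-4)
  Group 3: 'c' x 2 (positions 5-6)
Total groups: 3

3


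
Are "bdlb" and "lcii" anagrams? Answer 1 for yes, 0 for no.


Strings: "bdlb", "lcii"
Sorted first:  bbdl
Sorted second: ciil
Differ at position 0: 'b' vs 'c' => not anagrams

0


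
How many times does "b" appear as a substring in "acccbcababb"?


Searching for "b" in "acccbcababb"
Scanning each position:
  Position 0: "a" => no
  Position 1: "c" => no
  Position 2: "c" => no
  Position 3: "c" => no
  Position 4: "b" => MATCH
  Position 5: "c" => no
  Position 6: "a" => no
  Position 7: "b" => MATCH
  Position 8: "a" => no
  Position 9: "b" => MATCH
  Position 10: "b" => MATCH
Total occurrences: 4

4


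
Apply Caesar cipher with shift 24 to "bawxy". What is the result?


Caesar cipher: shift "bawxy" by 24
  'b' (pos 1) + 24 = pos 25 = 'z'
  'a' (pos 0) + 24 = pos 24 = 'y'
  'w' (pos 22) + 24 = pos 20 = 'u'
  'x' (pos 23) + 24 = pos 21 = 'v'
  'y' (pos 24) + 24 = pos 22 = 'w'
Result: zyuvw

zyuvw


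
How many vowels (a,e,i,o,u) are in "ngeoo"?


Input: ngeoo
Checking each character:
  'n' at position 0: consonant
  'g' at position 1: consonant
  'e' at position 2: vowel (running total: 1)
  'o' at position 3: vowel (running total: 2)
  'o' at position 4: vowel (running total: 3)
Total vowels: 3

3


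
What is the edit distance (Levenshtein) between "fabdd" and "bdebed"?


Computing edit distance: "fabdd" -> "bdebed"
DP table:
           b    d    e    b    e    d
      0    1    2    3    4    5    6
  f   1    1    2    3    4    5    6
  a   2    2    2    3    4    5    6
  b   3    2    3    3    3    4    5
  d   4    3    2    3    4    4    4
  d   5    4    3    3    4    5    4
Edit distance = dp[5][6] = 4

4


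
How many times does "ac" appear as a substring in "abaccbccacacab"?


Searching for "ac" in "abaccbccacacab"
Scanning each position:
  Position 0: "ab" => no
  Position 1: "ba" => no
  Position 2: "ac" => MATCH
  Position 3: "cc" => no
  Position 4: "cb" => no
  Position 5: "bc" => no
  Position 6: "cc" => no
  Position 7: "ca" => no
  Position 8: "ac" => MATCH
  Position 9: "ca" => no
  Position 10: "ac" => MATCH
  Position 11: "ca" => no
  Position 12: "ab" => no
Total occurrences: 3

3


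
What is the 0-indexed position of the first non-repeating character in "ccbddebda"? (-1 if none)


Input: ccbddebda
Character frequencies:
  'a': 1
  'b': 2
  'c': 2
  'd': 3
  'e': 1
Scanning left to right for freq == 1:
  Position 0 ('c'): freq=2, skip
  Position 1 ('c'): freq=2, skip
  Position 2 ('b'): freq=2, skip
  Position 3 ('d'): freq=3, skip
  Position 4 ('d'): freq=3, skip
  Position 5 ('e'): unique! => answer = 5

5


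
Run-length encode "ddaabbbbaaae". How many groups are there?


Input: ddaabbbbaaae
Scanning for consecutive runs:
  Group 1: 'd' x 2 (positions 0-1)
  Group 2: 'a' x 2 (positions 2-3)
  Group 3: 'b' x 4 (positions 4-7)
  Group 4: 'a' x 3 (positions 8-10)
  Group 5: 'e' x 1 (positions 11-11)
Total groups: 5

5


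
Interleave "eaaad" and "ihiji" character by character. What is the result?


Interleaving "eaaad" and "ihiji":
  Position 0: 'e' from first, 'i' from second => "ei"
  Position 1: 'a' from first, 'h' from second => "ah"
  Position 2: 'a' from first, 'i' from second => "ai"
  Position 3: 'a' from first, 'j' from second => "aj"
  Position 4: 'd' from first, 'i' from second => "di"
Result: eiahaiajdi

eiahaiajdi


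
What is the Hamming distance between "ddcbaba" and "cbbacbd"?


Comparing "ddcbaba" and "cbbacbd" position by position:
  Position 0: 'd' vs 'c' => differ
  Position 1: 'd' vs 'b' => differ
  Position 2: 'c' vs 'b' => differ
  Position 3: 'b' vs 'a' => differ
  Position 4: 'a' vs 'c' => differ
  Position 5: 'b' vs 'b' => same
  Position 6: 'a' vs 'd' => differ
Total differences (Hamming distance): 6

6


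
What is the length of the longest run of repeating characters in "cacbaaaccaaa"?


Input: "cacbaaaccaaa"
Scanning for longest run:
  Position 1 ('a'): new char, reset run to 1
  Position 2 ('c'): new char, reset run to 1
  Position 3 ('b'): new char, reset run to 1
  Position 4 ('a'): new char, reset run to 1
  Position 5 ('a'): continues run of 'a', length=2
  Position 6 ('a'): continues run of 'a', length=3
  Position 7 ('c'): new char, reset run to 1
  Position 8 ('c'): continues run of 'c', length=2
  Position 9 ('a'): new char, reset run to 1
  Position 10 ('a'): continues run of 'a', length=2
  Position 11 ('a'): continues run of 'a', length=3
Longest run: 'a' with length 3

3


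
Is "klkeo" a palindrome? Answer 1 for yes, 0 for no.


Input: klkeo
Reversed: oeklk
  Compare pos 0 ('k') with pos 4 ('o'): MISMATCH
  Compare pos 1 ('l') with pos 3 ('e'): MISMATCH
Result: not a palindrome

0


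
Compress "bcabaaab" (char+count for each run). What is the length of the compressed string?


Input: bcabaaab
Runs:
  'b' x 1 => "b1"
  'c' x 1 => "c1"
  'a' x 1 => "a1"
  'b' x 1 => "b1"
  'a' x 3 => "a3"
  'b' x 1 => "b1"
Compressed: "b1c1a1b1a3b1"
Compressed length: 12

12


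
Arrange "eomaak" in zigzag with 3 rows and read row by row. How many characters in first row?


Zigzag "eomaak" into 3 rows:
Placing characters:
  'e' => row 0
  'o' => row 1
  'm' => row 2
  'a' => row 1
  'a' => row 0
  'k' => row 1
Rows:
  Row 0: "ea"
  Row 1: "oak"
  Row 2: "m"
First row length: 2

2


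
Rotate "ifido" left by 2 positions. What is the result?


Input: "ifido", rotate left by 2
First 2 characters: "if"
Remaining characters: "ido"
Concatenate remaining + first: "ido" + "if" = "idoif"

idoif


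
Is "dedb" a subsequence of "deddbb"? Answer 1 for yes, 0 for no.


Check if "dedb" is a subsequence of "deddbb"
Greedy scan:
  Position 0 ('d'): matches sub[0] = 'd'
  Position 1 ('e'): matches sub[1] = 'e'
  Position 2 ('d'): matches sub[2] = 'd'
  Position 3 ('d'): no match needed
  Position 4 ('b'): matches sub[3] = 'b'
  Position 5 ('b'): no match needed
All 4 characters matched => is a subsequence

1


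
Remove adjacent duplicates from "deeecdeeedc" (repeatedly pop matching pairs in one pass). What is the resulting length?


Input: deeecdeeedc
Stack-based adjacent duplicate removal:
  Read 'd': push. Stack: d
  Read 'e': push. Stack: de
  Read 'e': matches stack top 'e' => pop. Stack: d
  Read 'e': push. Stack: de
  Read 'c': push. Stack: dec
  Read 'd': push. Stack: decd
  Read 'e': push. Stack: decde
  Read 'e': matches stack top 'e' => pop. Stack: decd
  Read 'e': push. Stack: decde
  Read 'd': push. Stack: decded
  Read 'c': push. Stack: decdedc
Final stack: "decdedc" (length 7)

7


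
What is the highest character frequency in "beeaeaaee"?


Input: beeaeaaee
Character counts:
  'a': 3
  'b': 1
  'e': 5
Maximum frequency: 5

5


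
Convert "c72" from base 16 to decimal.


Input: "c72" in base 16
Positional expansion:
  Digit 'c' (value 12) x 16^2 = 3072
  Digit '7' (value 7) x 16^1 = 112
  Digit '2' (value 2) x 16^0 = 2
Sum = 3186

3186


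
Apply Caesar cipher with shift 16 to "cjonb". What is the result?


Caesar cipher: shift "cjonb" by 16
  'c' (pos 2) + 16 = pos 18 = 's'
  'j' (pos 9) + 16 = pos 25 = 'z'
  'o' (pos 14) + 16 = pos 4 = 'e'
  'n' (pos 13) + 16 = pos 3 = 'd'
  'b' (pos 1) + 16 = pos 17 = 'r'
Result: szedr

szedr


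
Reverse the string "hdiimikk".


Input: hdiimikk
Reading characters right to left:
  Position 7: 'k'
  Position 6: 'k'
  Position 5: 'i'
  Position 4: 'm'
  Position 3: 'i'
  Position 2: 'i'
  Position 1: 'd'
  Position 0: 'h'
Reversed: kkimiidh

kkimiidh


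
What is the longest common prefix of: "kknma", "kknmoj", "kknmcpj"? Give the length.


Words: kknma, kknmoj, kknmcpj
  Position 0: all 'k' => match
  Position 1: all 'k' => match
  Position 2: all 'n' => match
  Position 3: all 'm' => match
  Position 4: ('a', 'o', 'c') => mismatch, stop
LCP = "kknm" (length 4)

4


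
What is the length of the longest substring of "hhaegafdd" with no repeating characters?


Input: "hhaegafdd"
Sliding window (track last position of each char):
  Position 0 ('h'): window [0,0] length 1 -- new best
  Position 1 ('h'): repeat (last at 0), move window start to 1
  Position 1 ('h'): window [1,1] length 1
  Position 2 ('a'): window [1,2] length 2 -- new best
  Position 3 ('e'): window [1,3] length 3 -- new best
  Position 4 ('g'): window [1,4] length 4 -- new best
  Position 5 ('a'): repeat (last at 2), move window start to 3
  Position 5 ('a'): window [3,5] length 3
  Position 6 ('f'): window [3,6] length 4
  Position 7 ('d'): window [3,7] length 5 -- new best
  Position 8 ('d'): repeat (last at 7), move window start to 8
  Position 8 ('d'): window [8,8] length 1
Longest substring with no repeats: "egafd" with length 5

5


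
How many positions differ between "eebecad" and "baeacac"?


Comparing "eebecad" and "baeacac" position by position:
  Position 0: 'e' vs 'b' => DIFFER
  Position 1: 'e' vs 'a' => DIFFER
  Position 2: 'b' vs 'e' => DIFFER
  Position 3: 'e' vs 'a' => DIFFER
  Position 4: 'c' vs 'c' => same
  Position 5: 'a' vs 'a' => same
  Position 6: 'd' vs 'c' => DIFFER
Positions that differ: 5

5


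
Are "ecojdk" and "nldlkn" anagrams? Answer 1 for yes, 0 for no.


Strings: "ecojdk", "nldlkn"
Sorted first:  cdejko
Sorted second: dkllnn
Differ at position 0: 'c' vs 'd' => not anagrams

0


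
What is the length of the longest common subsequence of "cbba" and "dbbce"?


LCS of "cbba" and "dbbce"
DP table:
           d    b    b    c    e
      0    0    0    0    0    0
  c   0    0    0    0    1    1
  b   0    0    1    1    1    1
  b   0    0    1    2    2    2
  a   0    0    1    2    2    2
LCS length = dp[4][5] = 2

2


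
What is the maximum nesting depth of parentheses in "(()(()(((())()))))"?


Input: "(()(()(((())()))))"
Tracking depth:
  Position 0 '(': depth becomes 1
  Position 1 '(': depth becomes 2
  Position 2 ')': depth becomes 1
  Position 3 '(': depth becomes 2
  Position 4 '(': depth becomes 3
  Position 5 ')': depth becomes 2
  Position 6 '(': depth becomes 3
  Position 7 '(': depth becomes 4
  Position 8 '(': depth becomes 5
  Position 9 '(': depth becomes 6
  Position 10 ')': depth becomes 5
  Position 11 ')': depth becomes 4
  Position 12 '(': depth becomes 5
  Position 13 ')': depth becomes 4
  Position 14 ')': depth becomes 3
  Position 15 ')': depth becomes 2
  Position 16 ')': depth becomes 1
  Position 17 ')': depth becomes 0
Maximum depth reached: 6

6


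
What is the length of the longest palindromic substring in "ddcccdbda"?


Input: "ddcccdbda"
Checking substrings for palindromes:
  [1:6] "dcccd" (len 5) => palindrome
  [2:5] "ccc" (len 3) => palindrome
  [5:8] "dbd" (len 3) => palindrome
  [0:2] "dd" (len 2) => palindrome
  [2:4] "cc" (len 2) => palindrome
  [3:5] "cc" (len 2) => palindrome
Longest palindromic substring: "dcccd" with length 5

5


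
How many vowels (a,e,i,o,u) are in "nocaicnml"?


Input: nocaicnml
Checking each character:
  'n' at position 0: consonant
  'o' at position 1: vowel (running total: 1)
  'c' at position 2: consonant
  'a' at position 3: vowel (running total: 2)
  'i' at position 4: vowel (running total: 3)
  'c' at position 5: consonant
  'n' at position 6: consonant
  'm' at position 7: consonant
  'l' at position 8: consonant
Total vowels: 3

3


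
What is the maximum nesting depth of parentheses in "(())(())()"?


Input: "(())(())()"
Tracking depth:
  Position 0 '(': depth becomes 1
  Position 1 '(': depth becomes 2
  Position 2 ')': depth becomes 1
  Position 3 ')': depth becomes 0
  Position 4 '(': depth becomes 1
  Position 5 '(': depth becomes 2
  Position 6 ')': depth becomes 1
  Position 7 ')': depth becomes 0
  Position 8 '(': depth becomes 1
  Position 9 ')': depth becomes 0
Maximum depth reached: 2

2


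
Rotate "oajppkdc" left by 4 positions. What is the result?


Input: "oajppkdc", rotate left by 4
First 4 characters: "oajp"
Remaining characters: "pkdc"
Concatenate remaining + first: "pkdc" + "oajp" = "pkdcoajp"

pkdcoajp


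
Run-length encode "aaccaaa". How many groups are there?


Input: aaccaaa
Scanning for consecutive runs:
  Group 1: 'a' x 2 (positions 0-1)
  Group 2: 'c' x 2 (positions 2-3)
  Group 3: 'a' x 3 (positions 4-6)
Total groups: 3

3


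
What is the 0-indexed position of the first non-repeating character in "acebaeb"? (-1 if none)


Input: acebaeb
Character frequencies:
  'a': 2
  'b': 2
  'c': 1
  'e': 2
Scanning left to right for freq == 1:
  Position 0 ('a'): freq=2, skip
  Position 1 ('c'): unique! => answer = 1

1


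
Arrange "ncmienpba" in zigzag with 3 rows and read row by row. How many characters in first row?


Zigzag "ncmienpba" into 3 rows:
Placing characters:
  'n' => row 0
  'c' => row 1
  'm' => row 2
  'i' => row 1
  'e' => row 0
  'n' => row 1
  'p' => row 2
  'b' => row 1
  'a' => row 0
Rows:
  Row 0: "nea"
  Row 1: "cinb"
  Row 2: "mp"
First row length: 3

3


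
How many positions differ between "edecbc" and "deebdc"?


Comparing "edecbc" and "deebdc" position by position:
  Position 0: 'e' vs 'd' => DIFFER
  Position 1: 'd' vs 'e' => DIFFER
  Position 2: 'e' vs 'e' => same
  Position 3: 'c' vs 'b' => DIFFER
  Position 4: 'b' vs 'd' => DIFFER
  Position 5: 'c' vs 'c' => same
Positions that differ: 4

4


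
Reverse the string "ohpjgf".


Input: ohpjgf
Reading characters right to left:
  Position 5: 'f'
  Position 4: 'g'
  Position 3: 'j'
  Position 2: 'p'
  Position 1: 'h'
  Position 0: 'o'
Reversed: fgjpho

fgjpho


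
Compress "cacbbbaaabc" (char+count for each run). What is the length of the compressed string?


Input: cacbbbaaabc
Runs:
  'c' x 1 => "c1"
  'a' x 1 => "a1"
  'c' x 1 => "c1"
  'b' x 3 => "b3"
  'a' x 3 => "a3"
  'b' x 1 => "b1"
  'c' x 1 => "c1"
Compressed: "c1a1c1b3a3b1c1"
Compressed length: 14

14


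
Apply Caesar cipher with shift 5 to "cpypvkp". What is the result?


Caesar cipher: shift "cpypvkp" by 5
  'c' (pos 2) + 5 = pos 7 = 'h'
  'p' (pos 15) + 5 = pos 20 = 'u'
  'y' (pos 24) + 5 = pos 3 = 'd'
  'p' (pos 15) + 5 = pos 20 = 'u'
  'v' (pos 21) + 5 = pos 0 = 'a'
  'k' (pos 10) + 5 = pos 15 = 'p'
  'p' (pos 15) + 5 = pos 20 = 'u'
Result: huduapu

huduapu


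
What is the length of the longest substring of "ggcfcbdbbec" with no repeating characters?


Input: "ggcfcbdbbec"
Sliding window (track last position of each char):
  Position 0 ('g'): window [0,0] length 1 -- new best
  Position 1 ('g'): repeat (last at 0), move window start to 1
  Position 1 ('g'): window [1,1] length 1
  Position 2 ('c'): window [1,2] length 2 -- new best
  Position 3 ('f'): window [1,3] length 3 -- new best
  Position 4 ('c'): repeat (last at 2), move window start to 3
  Position 4 ('c'): window [3,4] length 2
  Position 5 ('b'): window [3,5] length 3
  Position 6 ('d'): window [3,6] length 4 -- new best
  Position 7 ('b'): repeat (last at 5), move window start to 6
  Position 7 ('b'): window [6,7] length 2
  Position 8 ('b'): repeat (last at 7), move window start to 8
  Position 8 ('b'): window [8,8] length 1
  Position 9 ('e'): window [8,9] length 2
  Position 10 ('c'): window [8,10] length 3
Longest substring with no repeats: "fcbd" with length 4

4


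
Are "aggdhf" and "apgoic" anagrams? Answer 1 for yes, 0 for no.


Strings: "aggdhf", "apgoic"
Sorted first:  adfggh
Sorted second: acgiop
Differ at position 1: 'd' vs 'c' => not anagrams

0


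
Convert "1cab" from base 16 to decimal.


Input: "1cab" in base 16
Positional expansion:
  Digit '1' (value 1) x 16^3 = 4096
  Digit 'c' (value 12) x 16^2 = 3072
  Digit 'a' (value 10) x 16^1 = 160
  Digit 'b' (value 11) x 16^0 = 11
Sum = 7339

7339


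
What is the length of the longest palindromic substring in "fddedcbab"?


Input: "fddedcbab"
Checking substrings for palindromes:
  [2:5] "ded" (len 3) => palindrome
  [6:9] "bab" (len 3) => palindrome
  [1:3] "dd" (len 2) => palindrome
Longest palindromic substring: "ded" with length 3

3


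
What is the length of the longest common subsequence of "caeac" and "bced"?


LCS of "caeac" and "bced"
DP table:
           b    c    e    d
      0    0    0    0    0
  c   0    0    1    1    1
  a   0    0    1    1    1
  e   0    0    1    2    2
  a   0    0    1    2    2
  c   0    0    1    2    2
LCS length = dp[5][4] = 2

2


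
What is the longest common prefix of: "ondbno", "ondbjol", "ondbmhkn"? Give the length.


Words: ondbno, ondbjol, ondbmhkn
  Position 0: all 'o' => match
  Position 1: all 'n' => match
  Position 2: all 'd' => match
  Position 3: all 'b' => match
  Position 4: ('n', 'j', 'm') => mismatch, stop
LCP = "ondb" (length 4)

4


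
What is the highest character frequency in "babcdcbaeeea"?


Input: babcdcbaeeea
Character counts:
  'a': 3
  'b': 3
  'c': 2
  'd': 1
  'e': 3
Maximum frequency: 3

3


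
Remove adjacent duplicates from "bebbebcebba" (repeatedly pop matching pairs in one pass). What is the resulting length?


Input: bebbebcebba
Stack-based adjacent duplicate removal:
  Read 'b': push. Stack: b
  Read 'e': push. Stack: be
  Read 'b': push. Stack: beb
  Read 'b': matches stack top 'b' => pop. Stack: be
  Read 'e': matches stack top 'e' => pop. Stack: b
  Read 'b': matches stack top 'b' => pop. Stack: (empty)
  Read 'c': push. Stack: c
  Read 'e': push. Stack: ce
  Read 'b': push. Stack: ceb
  Read 'b': matches stack top 'b' => pop. Stack: ce
  Read 'a': push. Stack: cea
Final stack: "cea" (length 3)

3


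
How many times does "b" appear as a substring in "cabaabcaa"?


Searching for "b" in "cabaabcaa"
Scanning each position:
  Position 0: "c" => no
  Position 1: "a" => no
  Position 2: "b" => MATCH
  Position 3: "a" => no
  Position 4: "a" => no
  Position 5: "b" => MATCH
  Position 6: "c" => no
  Position 7: "a" => no
  Position 8: "a" => no
Total occurrences: 2

2


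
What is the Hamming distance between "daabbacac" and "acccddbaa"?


Comparing "daabbacac" and "acccddbaa" position by position:
  Position 0: 'd' vs 'a' => differ
  Position 1: 'a' vs 'c' => differ
  Position 2: 'a' vs 'c' => differ
  Position 3: 'b' vs 'c' => differ
  Position 4: 'b' vs 'd' => differ
  Position 5: 'a' vs 'd' => differ
  Position 6: 'c' vs 'b' => differ
  Position 7: 'a' vs 'a' => same
  Position 8: 'c' vs 'a' => differ
Total differences (Hamming distance): 8

8


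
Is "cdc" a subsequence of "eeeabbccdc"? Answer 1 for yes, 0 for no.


Check if "cdc" is a subsequence of "eeeabbccdc"
Greedy scan:
  Position 0 ('e'): no match needed
  Position 1 ('e'): no match needed
  Position 2 ('e'): no match needed
  Position 3 ('a'): no match needed
  Position 4 ('b'): no match needed
  Position 5 ('b'): no match needed
  Position 6 ('c'): matches sub[0] = 'c'
  Position 7 ('c'): no match needed
  Position 8 ('d'): matches sub[1] = 'd'
  Position 9 ('c'): matches sub[2] = 'c'
All 3 characters matched => is a subsequence

1


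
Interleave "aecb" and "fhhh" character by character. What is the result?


Interleaving "aecb" and "fhhh":
  Position 0: 'a' from first, 'f' from second => "af"
  Position 1: 'e' from first, 'h' from second => "eh"
  Position 2: 'c' from first, 'h' from second => "ch"
  Position 3: 'b' from first, 'h' from second => "bh"
Result: afehchbh

afehchbh


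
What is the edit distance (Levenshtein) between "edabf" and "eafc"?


Computing edit distance: "edabf" -> "eafc"
DP table:
           e    a    f    c
      0    1    2    3    4
  e   1    0    1    2    3
  d   2    1    1    2    3
  a   3    2    1    2    3
  b   4    3    2    2    3
  f   5    4    3    2    3
Edit distance = dp[5][4] = 3

3


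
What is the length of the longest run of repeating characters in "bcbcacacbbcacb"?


Input: "bcbcacacbbcacb"
Scanning for longest run:
  Position 1 ('c'): new char, reset run to 1
  Position 2 ('b'): new char, reset run to 1
  Position 3 ('c'): new char, reset run to 1
  Position 4 ('a'): new char, reset run to 1
  Position 5 ('c'): new char, reset run to 1
  Position 6 ('a'): new char, reset run to 1
  Position 7 ('c'): new char, reset run to 1
  Position 8 ('b'): new char, reset run to 1
  Position 9 ('b'): continues run of 'b', length=2
  Position 10 ('c'): new char, reset run to 1
  Position 11 ('a'): new char, reset run to 1
  Position 12 ('c'): new char, reset run to 1
  Position 13 ('b'): new char, reset run to 1
Longest run: 'b' with length 2

2
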